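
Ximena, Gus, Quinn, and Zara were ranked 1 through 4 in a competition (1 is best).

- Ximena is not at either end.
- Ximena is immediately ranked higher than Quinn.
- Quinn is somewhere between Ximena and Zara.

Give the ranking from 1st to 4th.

Gus, Ximena, Quinn, Zara

From clue 1: Ximena is in {2,3}.
From clues 1–3: Gus → rank 1, Ximena → rank 2, Quinn → rank 3, Zara → rank 4.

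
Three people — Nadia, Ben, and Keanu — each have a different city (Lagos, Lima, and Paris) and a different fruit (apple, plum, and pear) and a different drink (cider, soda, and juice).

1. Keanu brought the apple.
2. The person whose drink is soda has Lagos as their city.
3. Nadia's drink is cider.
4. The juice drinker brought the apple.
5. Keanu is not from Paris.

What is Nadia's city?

Paris

With clues 1–3, Lagos is impossible for Nadia's city.
With clues 1–5, Lima is impossible for Nadia's city.
That leaves Paris.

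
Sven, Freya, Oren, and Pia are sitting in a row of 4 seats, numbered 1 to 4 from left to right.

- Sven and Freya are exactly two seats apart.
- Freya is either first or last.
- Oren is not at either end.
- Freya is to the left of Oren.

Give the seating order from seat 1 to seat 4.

From clues 1–2: Sven is in {2,3}.
From clues 1–4: Freya → seat 1, Oren → seat 2, Sven → seat 3, Pia → seat 4.

Freya, Oren, Sven, Pia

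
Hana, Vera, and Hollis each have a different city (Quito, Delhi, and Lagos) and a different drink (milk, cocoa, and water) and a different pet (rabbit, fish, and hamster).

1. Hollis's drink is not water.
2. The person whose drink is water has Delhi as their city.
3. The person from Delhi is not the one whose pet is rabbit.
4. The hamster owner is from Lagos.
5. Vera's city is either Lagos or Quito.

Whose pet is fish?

With clues 1–4, Hollis is impossible for the one with pet fish.
With clues 1–5, Vera is impossible for the one with pet fish.
That leaves Hana.

Hana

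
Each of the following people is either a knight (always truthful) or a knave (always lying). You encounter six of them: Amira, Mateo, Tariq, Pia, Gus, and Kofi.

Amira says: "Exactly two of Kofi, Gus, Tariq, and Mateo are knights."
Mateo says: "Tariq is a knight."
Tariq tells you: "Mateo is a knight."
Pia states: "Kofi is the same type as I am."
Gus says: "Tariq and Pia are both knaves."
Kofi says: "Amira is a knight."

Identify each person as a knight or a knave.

Consider Amira. Suppose Amira is a knave.
Then no assignment of the remaining roles makes every statement match its speaker's type — contradiction.
So Amira is a knight.
With that fixed, Kofi's statement is true, so Kofi is a knight.
Consider Mateo. Suppose Mateo is a knight.
Then no assignment of the remaining roles makes every statement match its speaker's type — contradiction.
So Mateo is a knave.
With that fixed, Tariq's statement is false, so Tariq is a knave.
Consider Pia. Suppose Pia is a knight.
Then no assignment of the remaining roles makes every statement match its speaker's type — contradiction.
So Pia is a knave.
With that fixed, Gus's statement is true, so Gus is a knight.

Amira: knight, Mateo: knave, Tariq: knave, Pia: knave, Gus: knight, Kofi: knight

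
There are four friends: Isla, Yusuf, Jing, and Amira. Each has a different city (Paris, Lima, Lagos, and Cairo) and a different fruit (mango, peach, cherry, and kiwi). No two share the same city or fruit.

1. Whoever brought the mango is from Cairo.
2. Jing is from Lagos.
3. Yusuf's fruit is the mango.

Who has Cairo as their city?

With clues 1–2, Jing is impossible for the one with city Cairo.
With clues 1–3, Amira and Isla are impossible for the one with city Cairo.
That leaves Yusuf.

Yusuf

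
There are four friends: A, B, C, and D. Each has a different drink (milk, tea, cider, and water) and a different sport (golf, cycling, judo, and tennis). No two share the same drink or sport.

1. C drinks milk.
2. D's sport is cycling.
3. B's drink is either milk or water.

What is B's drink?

Clue 1 rules out milk for B's drink.
With clues 1–3, cider and tea are impossible for B's drink.
That leaves water.

water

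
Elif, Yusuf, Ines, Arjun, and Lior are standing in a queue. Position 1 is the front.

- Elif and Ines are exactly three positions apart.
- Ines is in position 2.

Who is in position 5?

Elif

With clues 1–2, Arjun, Ines, Lior, and Yusuf are ruled out for position 5.
So position 5 is Elif.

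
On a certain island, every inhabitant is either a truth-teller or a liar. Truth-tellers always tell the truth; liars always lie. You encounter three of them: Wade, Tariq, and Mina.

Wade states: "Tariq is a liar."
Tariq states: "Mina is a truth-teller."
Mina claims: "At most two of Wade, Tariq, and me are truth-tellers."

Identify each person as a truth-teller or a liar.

Wade: liar, Tariq: truth-teller, Mina: truth-teller

Consider Wade. Suppose Wade is a truth-teller.
Then no assignment of the remaining roles makes every statement match its speaker's type — contradiction.
So Wade is a liar.
With that fixed, Mina's statement is true, so Mina is a truth-teller.
With that fixed, Tariq's statement is true, so Tariq is a truth-teller.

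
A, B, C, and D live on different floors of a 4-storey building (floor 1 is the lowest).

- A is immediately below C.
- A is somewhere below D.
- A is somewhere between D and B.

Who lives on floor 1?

B

With clue 1, C is ruled out for floor 1.
With clues 1–2, D is ruled out for floor 1.
With clues 1–3, A is ruled out for floor 1.
So floor 1 is B.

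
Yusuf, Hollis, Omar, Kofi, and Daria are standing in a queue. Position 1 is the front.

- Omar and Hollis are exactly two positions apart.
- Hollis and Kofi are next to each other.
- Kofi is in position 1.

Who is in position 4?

With clues 1–3, Daria, Hollis, Kofi, and Yusuf are ruled out for position 4.
So position 4 is Omar.

Omar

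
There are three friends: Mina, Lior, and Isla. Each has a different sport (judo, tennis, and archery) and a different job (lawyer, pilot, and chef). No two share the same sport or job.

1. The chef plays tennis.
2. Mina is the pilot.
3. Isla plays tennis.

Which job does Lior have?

With clues 1–2, pilot is impossible for Lior's job.
With clues 1–3, chef is impossible for Lior's job.
That leaves lawyer.

lawyer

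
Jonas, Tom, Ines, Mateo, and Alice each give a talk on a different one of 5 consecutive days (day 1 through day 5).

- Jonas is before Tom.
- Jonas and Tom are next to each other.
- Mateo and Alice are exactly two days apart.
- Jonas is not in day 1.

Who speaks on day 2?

With clues 1–3, Alice, Jonas, and Mateo are ruled out for day 2.
With clues 1–4, Tom is ruled out for day 2.
So day 2 is Ines.

Ines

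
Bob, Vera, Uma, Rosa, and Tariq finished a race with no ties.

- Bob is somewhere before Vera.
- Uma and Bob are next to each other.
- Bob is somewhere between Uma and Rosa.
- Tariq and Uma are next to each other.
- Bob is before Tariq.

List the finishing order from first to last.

Rosa, Bob, Uma, Tariq, Vera

From clue 1: Bob is in {1,2,3,4}.
From clues 1–2: Vera is in {3,4,5}.
From clues 1–3: Bob is in {2,3}.
From clues 1–5: Rosa → place 1, Bob → place 2, Uma → place 3, Tariq → place 4, Vera → place 5.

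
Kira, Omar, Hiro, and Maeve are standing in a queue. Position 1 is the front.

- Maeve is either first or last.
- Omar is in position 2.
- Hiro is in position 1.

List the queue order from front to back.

Hiro, Omar, Kira, Maeve

From clue 1: Maeve is in {1,4}.
From clues 1–2: Omar → position 2.
From clues 1–3: Hiro → position 1, Kira → position 3, Maeve → position 4.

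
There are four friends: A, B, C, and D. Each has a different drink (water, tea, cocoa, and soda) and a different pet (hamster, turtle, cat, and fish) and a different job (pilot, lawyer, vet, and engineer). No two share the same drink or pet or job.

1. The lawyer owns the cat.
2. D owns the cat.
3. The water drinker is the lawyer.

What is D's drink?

With clues 1–3, cocoa, soda, and tea are impossible for D's drink.
That leaves water.

water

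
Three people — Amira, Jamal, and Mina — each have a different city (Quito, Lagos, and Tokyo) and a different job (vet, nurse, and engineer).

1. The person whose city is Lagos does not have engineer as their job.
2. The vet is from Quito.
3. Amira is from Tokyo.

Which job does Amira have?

engineer

With clues 1–3, nurse and vet are impossible for Amira's job.
That leaves engineer.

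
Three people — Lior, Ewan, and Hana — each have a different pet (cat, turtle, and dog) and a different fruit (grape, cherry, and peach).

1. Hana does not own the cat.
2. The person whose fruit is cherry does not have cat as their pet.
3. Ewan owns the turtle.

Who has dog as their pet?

Hana

With clues 1–3, Ewan and Lior are impossible for the one with pet dog.
That leaves Hana.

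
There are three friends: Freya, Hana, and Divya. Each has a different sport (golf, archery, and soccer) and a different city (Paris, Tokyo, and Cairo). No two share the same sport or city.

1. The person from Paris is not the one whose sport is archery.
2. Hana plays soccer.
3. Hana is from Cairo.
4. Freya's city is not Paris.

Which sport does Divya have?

golf

With clues 1–2, soccer is impossible for Divya's sport.
With clues 1–4, archery is impossible for Divya's sport.
That leaves golf.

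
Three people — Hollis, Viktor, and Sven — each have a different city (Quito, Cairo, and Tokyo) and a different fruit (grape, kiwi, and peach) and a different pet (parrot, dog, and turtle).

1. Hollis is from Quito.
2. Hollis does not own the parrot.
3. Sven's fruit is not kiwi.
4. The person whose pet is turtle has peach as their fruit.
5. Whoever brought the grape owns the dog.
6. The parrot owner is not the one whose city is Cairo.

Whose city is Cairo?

Clue 1 rules out Hollis for the one with city Cairo.
With clues 1–6, Viktor is impossible for the one with city Cairo.
That leaves Sven.

Sven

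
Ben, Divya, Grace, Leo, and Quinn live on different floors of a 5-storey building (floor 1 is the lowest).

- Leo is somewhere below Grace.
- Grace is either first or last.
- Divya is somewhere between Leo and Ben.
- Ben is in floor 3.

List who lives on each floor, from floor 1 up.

From clue 1: Grace is in {2,3,4,5}.
From clues 1–2: Grace → floor 5.
From clues 1–3: Divya is in {2,3}.
From clues 1–4: Leo → floor 1, Divya → floor 2, Ben → floor 3, Quinn → floor 4.

Leo, Divya, Ben, Quinn, Grace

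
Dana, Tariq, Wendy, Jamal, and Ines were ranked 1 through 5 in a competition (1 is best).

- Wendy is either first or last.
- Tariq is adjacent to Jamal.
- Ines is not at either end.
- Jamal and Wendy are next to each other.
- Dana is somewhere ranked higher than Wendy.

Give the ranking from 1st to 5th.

From clue 1: Wendy is in {1,5}.
From clues 1–4: Tariq → rank 3.
From clues 1–5: Dana → rank 1, Ines → rank 2, Jamal → rank 4, Wendy → rank 5.

Dana, Ines, Tariq, Jamal, Wendy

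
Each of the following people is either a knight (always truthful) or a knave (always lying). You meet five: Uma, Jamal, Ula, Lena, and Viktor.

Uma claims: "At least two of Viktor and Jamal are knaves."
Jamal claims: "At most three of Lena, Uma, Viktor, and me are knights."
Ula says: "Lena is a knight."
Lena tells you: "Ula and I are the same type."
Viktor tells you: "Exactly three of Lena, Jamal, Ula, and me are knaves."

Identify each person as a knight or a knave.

Consider Uma. Suppose Uma is a knight.
Then no assignment of the remaining roles makes every statement match its speaker's type — contradiction.
So Uma is a knave.
With that fixed, Jamal's statement is true, so Jamal is a knight.
Consider Ula. Suppose Ula is a knave.
Then whichever role Lena has, Lena's statement has the wrong truth value — contradiction.
So Ula is a knight.
With that fixed, Viktor's statement is false, so Viktor is a knave.
Consider Lena. Suppose Lena is a knave.
Then Ula's statement comes out false, contradicting Ula being a knight.
So Lena is a knight.

Uma: knave, Jamal: knight, Ula: knight, Lena: knight, Viktor: knave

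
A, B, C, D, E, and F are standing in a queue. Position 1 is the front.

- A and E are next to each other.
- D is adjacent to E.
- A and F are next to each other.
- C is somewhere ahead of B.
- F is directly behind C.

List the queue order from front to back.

C, F, A, E, D, B

From clues 1–2: E is in {2,3,4,5}.
From clues 1–3: A is in {2,3,4,5}.
From clues 1–4: B is in {2,6}.
From clues 1–5: C → position 1, F → position 2, A → position 3, E → position 4, D → position 5, B → position 6.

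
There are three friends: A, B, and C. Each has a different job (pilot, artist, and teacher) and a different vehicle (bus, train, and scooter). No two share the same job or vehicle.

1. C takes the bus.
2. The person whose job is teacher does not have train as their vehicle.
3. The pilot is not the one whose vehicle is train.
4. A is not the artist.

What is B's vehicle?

Clue 1 rules out bus for B's vehicle.
With clues 1–4, scooter is impossible for B's vehicle.
That leaves train.

train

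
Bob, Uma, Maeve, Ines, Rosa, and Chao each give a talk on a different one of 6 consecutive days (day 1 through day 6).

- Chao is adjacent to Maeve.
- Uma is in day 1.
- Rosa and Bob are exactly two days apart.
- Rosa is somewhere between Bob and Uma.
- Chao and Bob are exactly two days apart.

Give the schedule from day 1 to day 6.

From clues 1–2: Uma → day 1.
From clues 1–3: Ines is in {3,5}.
From clues 1–4: Bob is in {4,6}.
From clues 1–5: Rosa → day 2, Ines → day 3, Bob → day 4, Maeve → day 5, Chao → day 6.

Uma, Rosa, Ines, Bob, Maeve, Chao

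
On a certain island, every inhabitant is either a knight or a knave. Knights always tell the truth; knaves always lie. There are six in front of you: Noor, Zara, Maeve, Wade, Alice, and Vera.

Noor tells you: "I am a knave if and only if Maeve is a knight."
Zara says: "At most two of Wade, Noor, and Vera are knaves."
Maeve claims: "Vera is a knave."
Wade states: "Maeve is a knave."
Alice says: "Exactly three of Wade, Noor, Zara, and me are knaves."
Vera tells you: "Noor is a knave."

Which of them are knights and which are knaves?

Noor: knave, Zara: knight, Maeve: knave, Wade: knight, Alice: knave, Vera: knight

Consider Noor. Suppose Noor is a knight.
Then no assignment of the remaining roles makes every statement match its speaker's type — contradiction.
So Noor is a knave.
With that fixed, Vera's statement is true, so Vera is a knight.
With that fixed, Zara's statement is true, so Zara is a knight.
With that fixed, Maeve's statement is false, so Maeve is a knave.
With that fixed, Wade's statement is true, so Wade is a knight.
With that fixed, Alice's statement is false, so Alice is a knave.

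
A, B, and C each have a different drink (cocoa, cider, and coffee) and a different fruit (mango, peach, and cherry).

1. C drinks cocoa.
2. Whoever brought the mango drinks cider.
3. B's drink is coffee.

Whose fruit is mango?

A

With clues 1–2, C is impossible for the one with fruit mango.
With clues 1–3, B is impossible for the one with fruit mango.
That leaves A.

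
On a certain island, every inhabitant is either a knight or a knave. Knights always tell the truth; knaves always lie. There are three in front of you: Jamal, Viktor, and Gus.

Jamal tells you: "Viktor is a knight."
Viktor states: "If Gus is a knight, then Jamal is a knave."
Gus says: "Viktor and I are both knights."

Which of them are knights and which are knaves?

Jamal: knight, Viktor: knight, Gus: knave

Consider Jamal. Suppose Jamal is a knave.
Then no assignment of the remaining roles makes every statement match its speaker's type — contradiction.
So Jamal is a knight.
Consider Viktor. Suppose Viktor is a knave.
Then Jamal's statement comes out false, contradicting Jamal being a knight.
So Viktor is a knight.
Consider Gus. Suppose Gus is a knight.
Then Viktor's statement comes out false, contradicting Viktor being a knight.
So Gus is a knave.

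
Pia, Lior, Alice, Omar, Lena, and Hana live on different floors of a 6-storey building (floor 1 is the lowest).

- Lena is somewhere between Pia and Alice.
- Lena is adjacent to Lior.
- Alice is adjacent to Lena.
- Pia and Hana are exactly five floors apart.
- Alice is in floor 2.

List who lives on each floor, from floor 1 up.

From clue 1: Lena is in {2,3,4,5}.
From clues 1–2: Lior is in {2,3,4,5}.
From clues 1–4: Pia is in {1,6}.
From clues 1–5: Hana → floor 1, Alice → floor 2, Lena → floor 3, Lior → floor 4, Omar → floor 5, Pia → floor 6.

Hana, Alice, Lena, Lior, Omar, Pia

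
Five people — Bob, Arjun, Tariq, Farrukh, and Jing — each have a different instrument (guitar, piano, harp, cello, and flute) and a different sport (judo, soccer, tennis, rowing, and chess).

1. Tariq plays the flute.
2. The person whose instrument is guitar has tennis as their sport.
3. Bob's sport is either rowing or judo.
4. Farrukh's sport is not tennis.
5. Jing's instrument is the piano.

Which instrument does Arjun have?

Clue 1 rules out flute for Arjun's instrument.
With clues 1–5, cello, harp, and piano are impossible for Arjun's instrument.
That leaves guitar.

guitar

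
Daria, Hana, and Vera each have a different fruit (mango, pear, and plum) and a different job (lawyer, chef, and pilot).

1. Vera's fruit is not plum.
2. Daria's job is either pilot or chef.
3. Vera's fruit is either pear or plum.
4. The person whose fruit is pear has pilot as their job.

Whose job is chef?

With clues 1–4, Hana and Vera are impossible for the one with job chef.
That leaves Daria.

Daria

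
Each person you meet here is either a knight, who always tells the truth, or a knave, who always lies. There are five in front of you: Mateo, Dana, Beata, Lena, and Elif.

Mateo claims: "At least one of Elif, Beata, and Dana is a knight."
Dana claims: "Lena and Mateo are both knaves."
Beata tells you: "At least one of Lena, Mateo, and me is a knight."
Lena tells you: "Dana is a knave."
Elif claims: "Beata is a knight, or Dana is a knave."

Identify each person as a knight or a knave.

Consider Mateo. Suppose Mateo is a knave.
Then no assignment of the remaining roles makes every statement match its speaker's type — contradiction.
So Mateo is a knight.
With that fixed, Dana's statement is false, so Dana is a knave.
With that fixed, Beata's statement is true, so Beata is a knight.
With that fixed, Lena's statement is true, so Lena is a knight.
With that fixed, Elif's statement is true, so Elif is a knight.

Mateo: knight, Dana: knave, Beata: knight, Lena: knight, Elif: knight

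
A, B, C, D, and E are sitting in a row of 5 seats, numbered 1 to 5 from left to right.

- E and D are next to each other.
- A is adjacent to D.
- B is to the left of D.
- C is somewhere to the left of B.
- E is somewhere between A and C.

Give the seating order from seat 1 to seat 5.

From clues 1–2: D is in {2,3,4}.
From clues 1–3: B is in {1,2}.
From clues 1–4: C → seat 1, B → seat 2, D → seat 4.
From clues 1–5: E → seat 3, A → seat 5.

C, B, E, D, A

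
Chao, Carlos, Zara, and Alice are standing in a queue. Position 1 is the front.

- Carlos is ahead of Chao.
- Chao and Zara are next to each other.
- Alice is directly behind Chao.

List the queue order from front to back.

From clue 1: Chao is in {2,3,4}.
From clues 1–2: Carlos is in {1,2}.
From clues 1–3: Carlos → position 1, Zara → position 2, Chao → position 3, Alice → position 4.

Carlos, Zara, Chao, Alice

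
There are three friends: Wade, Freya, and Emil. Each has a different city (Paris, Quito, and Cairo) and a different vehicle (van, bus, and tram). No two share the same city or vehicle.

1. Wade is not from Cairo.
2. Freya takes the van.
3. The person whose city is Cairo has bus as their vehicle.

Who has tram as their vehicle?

With clues 1–2, Freya is impossible for the one with vehicle tram.
With clues 1–3, Emil is impossible for the one with vehicle tram.
That leaves Wade.

Wade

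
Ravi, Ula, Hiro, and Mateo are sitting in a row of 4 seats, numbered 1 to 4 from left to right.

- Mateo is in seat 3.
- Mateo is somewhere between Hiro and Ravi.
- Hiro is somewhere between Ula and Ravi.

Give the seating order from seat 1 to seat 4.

Ula, Hiro, Mateo, Ravi

From clue 1: Mateo → seat 3.
From clues 1–2: Ula is in {1,2}.
From clues 1–3: Ula → seat 1, Hiro → seat 2, Ravi → seat 4.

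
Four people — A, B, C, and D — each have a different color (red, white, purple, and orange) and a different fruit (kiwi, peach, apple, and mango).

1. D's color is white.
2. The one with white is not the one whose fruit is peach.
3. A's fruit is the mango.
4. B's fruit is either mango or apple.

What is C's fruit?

With clues 1–3, mango is impossible for C's fruit.
With clues 1–4, apple and kiwi are impossible for C's fruit.
That leaves peach.

peach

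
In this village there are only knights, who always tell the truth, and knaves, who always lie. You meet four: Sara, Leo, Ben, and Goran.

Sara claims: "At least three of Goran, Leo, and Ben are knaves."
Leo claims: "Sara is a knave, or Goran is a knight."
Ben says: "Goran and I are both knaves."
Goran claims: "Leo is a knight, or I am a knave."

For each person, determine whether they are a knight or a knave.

Sara: knave, Leo: knight, Ben: knave, Goran: knight

Consider Sara. Suppose Sara is a knight.
Then no assignment of the remaining roles makes every statement match its speaker's type — contradiction.
So Sara is a knave.
With that fixed, Leo's statement is true, so Leo is a knight.
With that fixed, Goran's statement is true, so Goran is a knight.
With that fixed, Ben's statement is false, so Ben is a knave.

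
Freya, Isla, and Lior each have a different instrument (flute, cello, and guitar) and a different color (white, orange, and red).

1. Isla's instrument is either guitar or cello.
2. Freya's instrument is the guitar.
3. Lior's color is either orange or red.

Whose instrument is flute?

Clue 1 rules out Isla for the one with instrument flute.
With clues 1–2, Freya is impossible for the one with instrument flute.
That leaves Lior.

Lior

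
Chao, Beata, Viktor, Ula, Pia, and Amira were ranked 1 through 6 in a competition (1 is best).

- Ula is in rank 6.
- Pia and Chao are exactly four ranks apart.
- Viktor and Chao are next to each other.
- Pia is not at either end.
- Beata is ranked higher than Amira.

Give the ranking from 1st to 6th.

Chao, Viktor, Beata, Amira, Pia, Ula

From clue 1: Ula → rank 6.
From clues 1–2: Chao is in {1,5}.
From clues 1–4: Chao → rank 1, Viktor → rank 2, Pia → rank 5.
From clues 1–5: Beata → rank 3, Amira → rank 4.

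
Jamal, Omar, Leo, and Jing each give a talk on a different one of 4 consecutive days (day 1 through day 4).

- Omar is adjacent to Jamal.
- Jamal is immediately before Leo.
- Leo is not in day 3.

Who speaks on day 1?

With clues 1–2, Jamal and Leo are ruled out for day 1.
With clues 1–3, Omar is ruled out for day 1.
So day 1 is Jing.

Jing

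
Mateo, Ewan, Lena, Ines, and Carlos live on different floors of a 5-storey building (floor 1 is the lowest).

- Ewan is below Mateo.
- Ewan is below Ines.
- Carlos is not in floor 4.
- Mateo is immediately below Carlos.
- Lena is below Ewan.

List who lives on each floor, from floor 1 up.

Lena, Ewan, Ines, Mateo, Carlos

From clue 1: Mateo is in {2,3,4,5}.
From clues 1–2: Ewan is in {1,2,3}.
From clues 1–4: Mateo is in {2,4}.
From clues 1–5: Lena → floor 1, Ewan → floor 2, Ines → floor 3, Mateo → floor 4, Carlos → floor 5.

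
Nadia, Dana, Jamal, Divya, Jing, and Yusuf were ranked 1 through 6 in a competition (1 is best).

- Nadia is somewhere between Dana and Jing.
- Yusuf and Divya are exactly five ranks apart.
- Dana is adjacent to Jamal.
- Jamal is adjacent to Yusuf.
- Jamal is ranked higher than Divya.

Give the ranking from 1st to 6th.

Yusuf, Jamal, Dana, Nadia, Jing, Divya

From clue 1: Nadia is in {2,3,4,5}.
From clues 1–2: Nadia is in {3,4}.
From clues 1–5: Yusuf → rank 1, Jamal → rank 2, Dana → rank 3, Nadia → rank 4, Jing → rank 5, Divya → rank 6.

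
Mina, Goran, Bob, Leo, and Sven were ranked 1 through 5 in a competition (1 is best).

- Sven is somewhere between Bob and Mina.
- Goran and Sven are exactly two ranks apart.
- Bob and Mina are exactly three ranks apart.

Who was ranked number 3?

Sven

With clues 1–2, Goran is ruled out for rank 3.
With clues 1–3, Bob, Leo, and Mina are ruled out for rank 3.
So rank 3 is Sven.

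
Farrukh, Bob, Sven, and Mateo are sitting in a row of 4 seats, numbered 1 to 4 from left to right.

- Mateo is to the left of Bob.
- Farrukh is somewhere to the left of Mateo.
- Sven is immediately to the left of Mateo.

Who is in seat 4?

With clue 1, Mateo is ruled out for seat 4.
With clues 1–2, Farrukh is ruled out for seat 4.
With clues 1–3, Sven is ruled out for seat 4.
So seat 4 is Bob.

Bob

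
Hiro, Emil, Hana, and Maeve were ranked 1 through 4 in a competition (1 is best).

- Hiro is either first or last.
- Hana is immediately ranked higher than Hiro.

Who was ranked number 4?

Hiro

With clues 1–2, Emil, Hana, and Maeve are ruled out for rank 4.
So rank 4 is Hiro.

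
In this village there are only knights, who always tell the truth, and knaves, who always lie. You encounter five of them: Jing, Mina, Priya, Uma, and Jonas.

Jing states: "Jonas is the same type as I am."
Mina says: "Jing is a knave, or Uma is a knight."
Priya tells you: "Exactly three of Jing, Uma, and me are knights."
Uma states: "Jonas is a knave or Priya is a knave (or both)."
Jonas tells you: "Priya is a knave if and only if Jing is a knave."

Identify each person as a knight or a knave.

Jing: knave, Mina: knight, Priya: knave, Uma: knight, Jonas: knight

Consider Jing. Suppose Jing is a knight.
Then no assignment of the remaining roles makes every statement match its speaker's type — contradiction.
So Jing is a knave.
With that fixed, Mina's statement is true, so Mina is a knight.
With that fixed, Priya's statement is false, so Priya is a knave.
With that fixed, Uma's statement is true, so Uma is a knight.
With that fixed, Jonas's statement is true, so Jonas is a knight.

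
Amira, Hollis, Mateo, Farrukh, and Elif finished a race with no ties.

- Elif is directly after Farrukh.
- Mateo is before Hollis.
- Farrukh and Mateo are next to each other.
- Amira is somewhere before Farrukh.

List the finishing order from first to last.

Amira, Mateo, Farrukh, Elif, Hollis

From clue 1: Farrukh is in {1,2,3,4}.
From clues 1–2: Hollis is in {2,3,4,5}.
From clues 1–3: Hollis is in {4,5}.
From clues 1–4: Amira → place 1, Mateo → place 2, Farrukh → place 3, Elif → place 4, Hollis → place 5.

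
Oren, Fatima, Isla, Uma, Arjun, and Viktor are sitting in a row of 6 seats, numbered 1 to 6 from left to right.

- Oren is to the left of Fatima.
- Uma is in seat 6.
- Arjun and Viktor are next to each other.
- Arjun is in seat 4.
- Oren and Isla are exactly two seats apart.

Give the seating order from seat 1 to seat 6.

From clue 1: Oren is in {1,2,3,4,5}.
From clues 1–2: Uma → seat 6.
From clues 1–3: Oren is in {1,2,3,4}.
From clues 1–4: Arjun → seat 4.
From clues 1–5: Oren → seat 1, Fatima → seat 2, Isla → seat 3, Viktor → seat 5.

Oren, Fatima, Isla, Arjun, Viktor, Uma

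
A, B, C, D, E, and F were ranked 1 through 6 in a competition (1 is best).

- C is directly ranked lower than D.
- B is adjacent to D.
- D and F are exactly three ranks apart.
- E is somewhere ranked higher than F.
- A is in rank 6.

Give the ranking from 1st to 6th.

From clue 1: C is in {2,3,4,5,6}.
From clues 1–2: B is in {1,2,3,4}.
From clues 1–4: B is in {1,2,4}.
From clues 1–5: B → rank 1, D → rank 2, C → rank 3, E → rank 4, F → rank 5, A → rank 6.

B, D, C, E, F, A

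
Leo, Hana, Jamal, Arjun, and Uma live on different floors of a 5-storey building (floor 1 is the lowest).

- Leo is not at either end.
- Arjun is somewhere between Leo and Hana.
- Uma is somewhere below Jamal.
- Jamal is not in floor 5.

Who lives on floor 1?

Uma

With clue 1, Leo is ruled out for floor 1.
With clues 1–2, Arjun is ruled out for floor 1.
With clues 1–3, Jamal is ruled out for floor 1.
With clues 1–4, Hana is ruled out for floor 1.
So floor 1 is Uma.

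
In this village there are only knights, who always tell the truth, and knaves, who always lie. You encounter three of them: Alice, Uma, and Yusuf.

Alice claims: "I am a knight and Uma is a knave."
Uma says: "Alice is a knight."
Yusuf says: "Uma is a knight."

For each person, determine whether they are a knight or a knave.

Alice: knave, Uma: knave, Yusuf: knave

Consider Alice. Suppose Alice is a knight.
Then no assignment of the remaining roles makes every statement match its speaker's type — contradiction.
So Alice is a knave.
With that fixed, Uma's statement is false, so Uma is a knave.
With that fixed, Yusuf's statement is false, so Yusuf is a knave.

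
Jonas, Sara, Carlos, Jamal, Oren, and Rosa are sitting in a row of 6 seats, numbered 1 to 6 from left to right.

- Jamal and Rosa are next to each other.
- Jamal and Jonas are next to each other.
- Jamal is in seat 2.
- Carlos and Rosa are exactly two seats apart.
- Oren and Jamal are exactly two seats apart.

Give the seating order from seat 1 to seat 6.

From clues 1–2: Jamal is in {2,3,4,5}.
From clues 1–3: Jamal → seat 2.
From clues 1–4: Jonas → seat 1, Rosa → seat 3, Carlos → seat 5.
From clues 1–5: Oren → seat 4, Sara → seat 6.

Jonas, Jamal, Rosa, Oren, Carlos, Sara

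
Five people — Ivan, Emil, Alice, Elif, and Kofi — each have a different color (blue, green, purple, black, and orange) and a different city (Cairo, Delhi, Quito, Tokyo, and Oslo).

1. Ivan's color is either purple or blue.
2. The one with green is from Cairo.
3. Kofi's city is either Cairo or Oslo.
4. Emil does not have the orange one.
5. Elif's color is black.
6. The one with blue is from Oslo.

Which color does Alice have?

orange

With clues 1–5, black is impossible for Alice's color.
With clues 1–6, blue, green, and purple are impossible for Alice's color.
That leaves orange.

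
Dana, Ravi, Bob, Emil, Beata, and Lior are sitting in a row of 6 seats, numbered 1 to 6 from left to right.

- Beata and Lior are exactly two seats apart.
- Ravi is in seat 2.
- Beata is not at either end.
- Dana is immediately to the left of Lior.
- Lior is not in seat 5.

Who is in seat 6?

Lior

With clues 1–2, Ravi is ruled out for seat 6.
With clues 1–3, Beata is ruled out for seat 6.
With clues 1–4, Dana is ruled out for seat 6.
With clues 1–5, Bob and Emil are ruled out for seat 6.
So seat 6 is Lior.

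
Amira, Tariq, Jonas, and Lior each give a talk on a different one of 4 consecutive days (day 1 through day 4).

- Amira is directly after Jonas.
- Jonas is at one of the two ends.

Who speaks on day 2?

Amira

With clues 1–2, Jonas, Lior, and Tariq are ruled out for day 2.
So day 2 is Amira.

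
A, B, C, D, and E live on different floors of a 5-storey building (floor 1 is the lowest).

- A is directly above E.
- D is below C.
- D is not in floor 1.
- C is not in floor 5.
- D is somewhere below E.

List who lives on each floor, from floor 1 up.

From clue 1: A is in {2,3,4,5}.
From clues 1–3: C is in {3,4,5}.
From clues 1–4: A is in {2,5}.
From clues 1–5: B → floor 1, D → floor 2, C → floor 3, E → floor 4, A → floor 5.

B, D, C, E, A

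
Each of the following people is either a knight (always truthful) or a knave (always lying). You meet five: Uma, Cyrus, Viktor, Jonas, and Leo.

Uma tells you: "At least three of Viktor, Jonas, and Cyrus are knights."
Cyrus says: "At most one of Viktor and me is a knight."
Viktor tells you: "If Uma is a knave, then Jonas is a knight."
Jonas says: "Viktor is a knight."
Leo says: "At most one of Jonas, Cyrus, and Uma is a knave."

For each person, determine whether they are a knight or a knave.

Uma: knave, Cyrus: knight, Viktor: knave, Jonas: knave, Leo: knave

Consider Uma. Suppose Uma is a knight.
Then no assignment of the remaining roles makes every statement match its speaker's type — contradiction.
So Uma is a knave.
Consider Cyrus. Suppose Cyrus is a knave.
Then Cyrus's own statement would have to be false, but it can't be — contradiction.
So Cyrus is a knight.
Consider Viktor. Suppose Viktor is a knight.
Then Cyrus's statement comes out false, contradicting Cyrus being a knight.
So Viktor is a knave.
With that fixed, Jonas's statement is false, so Jonas is a knave.
With that fixed, Leo's statement is false, so Leo is a knave.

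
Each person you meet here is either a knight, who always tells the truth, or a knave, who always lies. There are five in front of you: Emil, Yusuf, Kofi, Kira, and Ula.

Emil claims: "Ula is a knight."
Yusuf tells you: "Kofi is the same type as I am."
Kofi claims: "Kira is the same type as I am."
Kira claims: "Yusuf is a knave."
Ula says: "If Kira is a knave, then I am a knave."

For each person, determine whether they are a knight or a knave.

Consider Emil. Suppose Emil is a knave.
Then no assignment of the remaining roles makes every statement match its speaker's type — contradiction.
So Emil is a knight.
Consider Yusuf. Suppose Yusuf is a knight.
Then no assignment of the remaining roles makes every statement match its speaker's type — contradiction.
So Yusuf is a knave.
With that fixed, Kira's statement is true, so Kira is a knight.
With that fixed, Ula's statement is true, so Ula is a knight.
Consider Kofi. Suppose Kofi is a knave.
Then Yusuf's statement comes out true, contradicting Yusuf being a knave.
So Kofi is a knight.

Emil: knight, Yusuf: knave, Kofi: knight, Kira: knight, Ula: knight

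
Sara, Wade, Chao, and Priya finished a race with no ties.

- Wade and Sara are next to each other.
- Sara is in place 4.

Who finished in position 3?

With clues 1–2, Chao, Priya, and Sara are ruled out for place 3.
So place 3 is Wade.

Wade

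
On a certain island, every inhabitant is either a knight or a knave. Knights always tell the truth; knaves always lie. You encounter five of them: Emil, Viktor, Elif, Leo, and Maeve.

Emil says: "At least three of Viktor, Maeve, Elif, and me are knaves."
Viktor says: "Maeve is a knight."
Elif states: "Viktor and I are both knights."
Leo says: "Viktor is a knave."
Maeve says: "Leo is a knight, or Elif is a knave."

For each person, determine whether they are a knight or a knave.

Consider Emil. Suppose Emil is a knight.
Then no assignment of the remaining roles makes every statement match its speaker's type — contradiction.
So Emil is a knave.
Consider Viktor. Suppose Viktor is a knave.
Then no assignment of the remaining roles makes every statement match its speaker's type — contradiction.
So Viktor is a knight.
With that fixed, Leo's statement is false, so Leo is a knave.
Consider Elif. Suppose Elif is a knight.
Then no assignment of the remaining roles makes every statement match its speaker's type — contradiction.
So Elif is a knave.
With that fixed, Maeve's statement is true, so Maeve is a knight.

Emil: knave, Viktor: knight, Elif: knave, Leo: knave, Maeve: knight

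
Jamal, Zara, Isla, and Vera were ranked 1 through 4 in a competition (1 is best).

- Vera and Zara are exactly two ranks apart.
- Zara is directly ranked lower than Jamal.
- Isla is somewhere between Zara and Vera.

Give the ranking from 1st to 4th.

Jamal, Zara, Isla, Vera

From clues 1–2: Jamal is in {1,2,3}.
From clues 1–3: Jamal → rank 1, Zara → rank 2, Isla → rank 3, Vera → rank 4.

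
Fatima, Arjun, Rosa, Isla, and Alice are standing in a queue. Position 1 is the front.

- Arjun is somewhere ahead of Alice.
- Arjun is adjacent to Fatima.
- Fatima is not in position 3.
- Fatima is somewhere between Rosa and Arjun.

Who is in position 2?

With clues 1–2, Alice is ruled out for position 2.
With clues 1–4, Arjun, Isla, and Rosa are ruled out for position 2.
So position 2 is Fatima.

Fatima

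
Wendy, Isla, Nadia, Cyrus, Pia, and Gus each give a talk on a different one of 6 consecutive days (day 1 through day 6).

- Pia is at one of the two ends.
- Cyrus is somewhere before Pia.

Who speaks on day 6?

With clues 1–2, Cyrus, Gus, Isla, Nadia, and Wendy are ruled out for day 6.
So day 6 is Pia.

Pia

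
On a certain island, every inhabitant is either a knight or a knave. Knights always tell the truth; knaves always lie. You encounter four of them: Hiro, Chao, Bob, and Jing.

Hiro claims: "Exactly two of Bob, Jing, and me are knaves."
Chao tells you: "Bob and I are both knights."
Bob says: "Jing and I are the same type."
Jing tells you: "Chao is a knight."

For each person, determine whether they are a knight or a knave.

Hiro: knave, Chao: knight, Bob: knight, Jing: knight

Consider Hiro. Suppose Hiro is a knight.
Then no assignment of the remaining roles makes every statement match its speaker's type — contradiction.
So Hiro is a knave.
Consider Chao. Suppose Chao is a knave.
Then no assignment of the remaining roles makes every statement match its speaker's type — contradiction.
So Chao is a knight.
With that fixed, Jing's statement is true, so Jing is a knight.
Consider Bob. Suppose Bob is a knave.
Then Hiro's statement comes out true, contradicting Hiro being a knave.
So Bob is a knight.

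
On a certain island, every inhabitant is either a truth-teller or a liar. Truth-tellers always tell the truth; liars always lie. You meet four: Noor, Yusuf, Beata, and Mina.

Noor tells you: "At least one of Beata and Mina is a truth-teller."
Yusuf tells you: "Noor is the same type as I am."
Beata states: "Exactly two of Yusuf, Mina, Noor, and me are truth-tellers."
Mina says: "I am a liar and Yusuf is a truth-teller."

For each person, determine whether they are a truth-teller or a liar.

Consider Noor. Suppose Noor is a liar.
Then whichever role Yusuf has, Yusuf's statement has the wrong truth value — contradiction.
So Noor is a truth-teller.
Consider Yusuf. Suppose Yusuf is a truth-teller.
Then whichever role Mina has, Mina's statement has the wrong truth value — contradiction.
So Yusuf is a liar.
With that fixed, Mina's statement is false, so Mina is a liar.
Consider Beata. Suppose Beata is a liar.
Then Noor's statement comes out false, contradicting Noor being a truth-teller.
So Beata is a truth-teller.

Noor: truth-teller, Yusuf: liar, Beata: truth-teller, Mina: liar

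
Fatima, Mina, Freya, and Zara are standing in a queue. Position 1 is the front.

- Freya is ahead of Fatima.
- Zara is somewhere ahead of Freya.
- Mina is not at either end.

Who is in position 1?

With clue 1, Fatima is ruled out for position 1.
With clues 1–2, Freya is ruled out for position 1.
With clues 1–3, Mina is ruled out for position 1.
So position 1 is Zara.

Zara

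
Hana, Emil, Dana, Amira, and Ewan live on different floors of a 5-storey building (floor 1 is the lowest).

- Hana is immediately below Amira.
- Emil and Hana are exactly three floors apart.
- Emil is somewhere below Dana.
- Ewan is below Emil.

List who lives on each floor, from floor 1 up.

From clue 1: Hana is in {1,2,3,4}.
From clues 1–2: Hana is in {1,2,4}.
From clues 1–3: Hana is in {1,4}.
From clues 1–4: Hana → floor 1, Amira → floor 2, Ewan → floor 3, Emil → floor 4, Dana → floor 5.

Hana, Amira, Ewan, Emil, Dana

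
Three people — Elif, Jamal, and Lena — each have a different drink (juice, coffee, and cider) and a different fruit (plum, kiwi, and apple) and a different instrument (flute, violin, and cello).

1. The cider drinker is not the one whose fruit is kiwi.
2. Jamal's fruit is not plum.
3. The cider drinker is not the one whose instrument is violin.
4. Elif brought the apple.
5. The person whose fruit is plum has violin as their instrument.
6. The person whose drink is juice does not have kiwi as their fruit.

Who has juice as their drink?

With clues 1–5, Elif is impossible for the one with drink juice.
With clues 1–6, Jamal is impossible for the one with drink juice.
That leaves Lena.

Lena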